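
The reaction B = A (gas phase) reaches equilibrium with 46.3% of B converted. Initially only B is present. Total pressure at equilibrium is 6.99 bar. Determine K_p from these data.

K_p = 0.862

Take 1 mol B as basis and let X be its fractional conversion, so ξ = X.
Moles: n_B = 1 − X; n_A = X.
Total moles n_T = 1 (Δν = 0, constant).
At X = 0.463: n_B = 0.537, n_A = 0.463, n_T = 1.
p_i = (n_i/n_T)·P. K_p = p_A / (p_B) = 0.862.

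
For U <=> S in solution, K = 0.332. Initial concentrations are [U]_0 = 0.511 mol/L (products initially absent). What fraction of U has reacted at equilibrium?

X = 0.249

Let X = conversion of U; extent ξ = 0.511·X mol/L.
Concentrations: [U] = 0.511 − 0.511X; [S] = 0.511X.
K = [S] / ([U]).
Setting equal to 0.332 and solving for X on (0,1) gives X = 0.249.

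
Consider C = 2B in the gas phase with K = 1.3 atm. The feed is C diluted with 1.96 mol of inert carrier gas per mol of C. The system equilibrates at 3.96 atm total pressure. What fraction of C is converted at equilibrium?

Basis: 1 mol C initially; let X = conversion of C. Extent ξ = X.
Mole table: n_C = 1 − X; n_B = 2X; n_I = 1.96 (inert).
n_T = Σnᵢ = 2.96 + X.
Mole fractions y_i = n_i/n_T; K = p_B^2 / (p_C) with p_i = y_i·P.
This yields a degree-2 equation in X; solving on (0,1), X = 0.405.

X = 0.405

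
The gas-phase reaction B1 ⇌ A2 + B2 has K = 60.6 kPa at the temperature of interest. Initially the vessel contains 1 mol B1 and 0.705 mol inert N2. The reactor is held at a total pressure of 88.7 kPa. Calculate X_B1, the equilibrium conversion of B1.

Take 1 mol B1 as basis and let X be its fractional conversion, so ξ = X.
At extent ξ: n_B1 = 1 − X; n_A2 = X; n_B2 = X; n_I = 0.705 (inert).
n_T = Σnᵢ = 1.71 + X.
y_i = n_i/n_T, p_i = y_i·P. K = p_A2 p_B2 / (p_B1).
Equating to 60.6 kPa and solving on 0 < X < 1: X = 0.701.

X = 0.701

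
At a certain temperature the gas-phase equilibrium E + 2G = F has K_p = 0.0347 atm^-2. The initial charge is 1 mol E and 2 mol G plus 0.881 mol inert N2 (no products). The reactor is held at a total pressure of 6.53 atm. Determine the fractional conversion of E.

Take 1 mol E as basis and let X be its fractional conversion, so ξ = X.
Mole table: n_E = 1 − X; n_G = 2 − 2X; n_F = X; n_I = 0.881 (inert).
n_T = Σnᵢ = 3.88 − 2X.
y_i = n_i/n_T, p_i = y_i·P. K_p = p_F / (p_E p_G^2).
Setting this equal to 0.0347 atm^-2 and taking the physical root (0 < X < 1) gives X = 0.231.

X = 0.231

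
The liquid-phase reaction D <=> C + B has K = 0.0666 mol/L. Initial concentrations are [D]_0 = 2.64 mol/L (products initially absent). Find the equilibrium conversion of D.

X = 0.147

Let X = conversion of D; extent ξ = 2.64·X mol/L.
Concentrations: [D] = 2.64 − 2.64X; [C] = 2.64X; [B] = 2.64X.
K = [C] [B] / ([D]).
Equating to 0.0666 mol/L: the physical root is X = 0.147.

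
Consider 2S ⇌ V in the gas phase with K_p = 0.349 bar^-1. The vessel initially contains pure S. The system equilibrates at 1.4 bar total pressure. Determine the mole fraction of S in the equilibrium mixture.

Take 1 mol S as basis and let X be its fractional conversion, so ξ = 0.5X.
Moles: n_S = 1 − X; n_V = 0.5X.
n_T = Σnᵢ = 1 − 0.5X.
Mole fractions y_i = n_i/n_T; K_p = p_V / (p_S^2) with p_i = y_i·P.
Equating to 0.349 bar^-1 and solving on 0 < X < 1: X = 0.418.
Then n_S = 0.582, n_T = 0.791, so y_S = 0.736.

y_S = 0.736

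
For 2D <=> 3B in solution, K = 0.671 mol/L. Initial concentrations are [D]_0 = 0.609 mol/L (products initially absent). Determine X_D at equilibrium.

X = 0.458

Let X = conversion of D; extent ξ = 0.609X/2 mol/L.
Concentrations: [D] = 0.609 − 0.609X; [B] = 0.913X.
K = [B]^3 / ([D]^2).
Equating to 0.671 mol/L: the physical root is X = 0.458.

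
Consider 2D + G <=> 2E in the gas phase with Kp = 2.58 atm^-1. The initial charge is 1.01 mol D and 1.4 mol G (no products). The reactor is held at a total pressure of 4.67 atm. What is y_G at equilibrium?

Take 1.01 mol D as basis and let X be its fractional conversion, so ξ = 0.505X.
Moles: n_D = 1.01 − 1.01X; n_G = 1.4 − 0.505X; n_E = 1.01X.
Total moles n_T = 2.41 − 0.505X.
With p_i = (n_i/n_T)P, Kp = p_E^2 / (p_D^2 p_G).
Substituting and setting equal to 2.58 atm^-1 gives a polynomial in X; the root in (0,1) is X = 0.712.
Then n_G = 1.04, n_T = 2.05, so y_G = 0.507.

y_G = 0.507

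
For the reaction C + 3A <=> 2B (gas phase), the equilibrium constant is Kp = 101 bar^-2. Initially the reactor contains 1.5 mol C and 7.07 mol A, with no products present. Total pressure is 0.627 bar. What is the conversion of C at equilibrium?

Take 1.5 mol C as basis and let X be its fractional conversion, so ξ = 1.5X.
At extent ξ: n_C = 1.5 − 1.5X; n_A = 7.07 − 4.5X; n_B = 3X.
n_T = Σnᵢ = 8.57 − 3X.
With p_i = (n_i/n_T)P, Kp = p_B^2 / (p_C p_A^3).
Equating to 101 bar^-2 and solving on 0 < X < 1: X = 0.870.

X = 0.870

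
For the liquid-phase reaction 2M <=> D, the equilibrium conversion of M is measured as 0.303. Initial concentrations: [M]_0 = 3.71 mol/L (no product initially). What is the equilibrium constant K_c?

K_c = 0.0841 L/mol

Let X = conversion of M.
Concentrations: [M] = 3.71 − 3.71X; [D] = 1.85X.
At X = 0.303: [M] = 2.59, [D] = 0.562.
K_c = [D] / ([M]^2) = 0.0841 L/mol.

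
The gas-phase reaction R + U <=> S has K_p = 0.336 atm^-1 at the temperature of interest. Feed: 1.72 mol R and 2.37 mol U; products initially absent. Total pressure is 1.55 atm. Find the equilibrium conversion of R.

Let X = conversion of R (basis 1.72 mol R); extent of reaction ξ = 1.72X.
Moles: n_R = 1.72 − 1.72X; n_U = 2.37 − 1.72X; n_S = 1.72X.
Summing: n_T = 4.09 − 1.72X.
y_i = n_i/n_T, p_i = y_i·P. K_p = p_S / (p_R p_U).
This yields a degree-2 equation in X; solving on (0,1), X = 0.219.

X = 0.219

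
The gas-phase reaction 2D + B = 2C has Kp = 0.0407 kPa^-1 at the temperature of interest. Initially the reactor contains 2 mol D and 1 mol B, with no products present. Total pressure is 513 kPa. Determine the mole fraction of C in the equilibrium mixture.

Basis: 2 mol D initially; let X = conversion of D. Extent ξ = X.
Moles: n_D = 2 − 2X; n_B = 1 − X; n_C = 2X.
n_T = Σnᵢ = 3 − X.
With p_i = (n_i/n_T)P, Kp = p_C^2 / (p_D^2 p_B).
Substituting and setting equal to 0.0407 kPa^-1 gives a polynomial in X; the root in (0,1) is X = 0.641.
Then n_C = 1.28, n_T = 2.36, so y_C = 0.543.

y_C = 0.543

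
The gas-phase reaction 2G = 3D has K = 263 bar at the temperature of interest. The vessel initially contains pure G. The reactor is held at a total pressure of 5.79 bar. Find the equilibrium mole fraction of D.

Take 1 mol G as basis and let X be its fractional conversion, so ξ = 0.5X.
Mole table: n_G = 1 − X; n_D = 1.5X.
Summing: n_T = 1 + 0.5X.
y_i = n_i/n_T, p_i = y_i·P. K = p_D^3 / (p_G^2).
This yields a degree-3 equation in X; solving on (0,1), X = 0.827.
Then n_D = 1.24, n_T = 1.41, so y_D = 0.878.

y_D = 0.878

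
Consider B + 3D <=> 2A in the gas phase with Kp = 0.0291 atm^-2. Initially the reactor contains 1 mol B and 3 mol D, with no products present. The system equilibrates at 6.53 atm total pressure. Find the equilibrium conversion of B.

Basis: 1 mol B initially; let X = conversion of B. Extent ξ = X.
Species balance: n_B = 1 − X; n_D = 3 − 3X; n_A = 2X.
Summing: n_T = 4 − 2X.
Mole fractions y_i = n_i/n_T; Kp = p_A^2 / (p_B p_D^3) with p_i = y_i·P.
Setting this equal to 0.0291 atm^-2 and taking the physical root (0 < X < 1) gives X = 0.361.

X = 0.361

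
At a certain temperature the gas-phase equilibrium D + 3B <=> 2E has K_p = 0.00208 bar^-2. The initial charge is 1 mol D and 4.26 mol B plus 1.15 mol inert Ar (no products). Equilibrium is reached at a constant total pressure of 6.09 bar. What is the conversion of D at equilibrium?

Basis: 1 mol D initially; let X = conversion of D. Extent ξ = X.
At extent ξ: n_D = 1 − X; n_B = 4.26 − 3X; n_E = 2X; n_I = 1.15 (inert).
Summing: n_T = 6.41 − 2X.
With p_i = (n_i/n_T)P, K_p = p_E^2 / (p_D p_B^3).
Substituting and setting equal to 0.00208 bar^-2 gives a polynomial in X; the root in (0,1) is X = 0.155.

X = 0.155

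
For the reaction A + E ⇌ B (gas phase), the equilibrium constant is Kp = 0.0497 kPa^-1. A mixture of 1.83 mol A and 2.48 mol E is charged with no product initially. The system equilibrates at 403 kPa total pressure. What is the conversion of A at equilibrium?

Basis: 1.83 mol A initially; let X = conversion of A. Extent ξ = 1.83X.
At extent ξ: n_A = 1.83 − 1.83X; n_E = 2.48 − 1.83X; n_B = 1.83X.
Total moles n_T = 4.31 − 1.83X.
Mole fractions y_i = n_i/n_T; Kp = p_B / (p_A p_E) with p_i = y_i·P.
This yields a degree-2 equation in X; solving on (0,1), X = 0.868.

X = 0.868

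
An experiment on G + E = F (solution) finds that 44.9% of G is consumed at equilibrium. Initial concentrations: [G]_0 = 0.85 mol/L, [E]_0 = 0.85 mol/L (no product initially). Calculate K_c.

Let X = conversion of G.
Concentrations: [G] = 0.85 − 0.85X; [E] = 0.85 − 0.85X; [F] = 0.85X.
At X = 0.449: [G] = 0.468, [E] = 0.468, [F] = 0.382.
K_c = [F] / ([G] [E]) = 1.74 L/mol.

K_c = 1.74 L/mol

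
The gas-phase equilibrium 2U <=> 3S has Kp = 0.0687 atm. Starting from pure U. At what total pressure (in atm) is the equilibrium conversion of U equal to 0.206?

P = 1.62 atm

Let X = conversion of U (basis 1 mol U); extent of reaction ξ = 0.5X.
Species balance: n_U = 1 − X; n_S = 1.5X.
Summing: n_T = 1 + 0.5X.
Kp = p_S^3 / (p_U^2) with p_i = (n_i/n_T)·P.
At X = 0.206: the mole-fraction product g(X) = Π y_i^ν_i = 0.04243. Since Kp = g(X)·P^{1}, P = (Kp/g)^(1/1) = (0.0687/0.04243)^(1/1) = 1.62 atm.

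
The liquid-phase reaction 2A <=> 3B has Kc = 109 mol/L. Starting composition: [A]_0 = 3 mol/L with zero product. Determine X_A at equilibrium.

Let X = conversion of A; extent ξ = 3X/2 mol/L.
Concentrations: [A] = 3 − 3X; [B] = 4.5X.
Kc = [B]^3 / ([A]^2).
This equals 109 at X = 0.787 (the root in 0 < X < 1).

X = 0.787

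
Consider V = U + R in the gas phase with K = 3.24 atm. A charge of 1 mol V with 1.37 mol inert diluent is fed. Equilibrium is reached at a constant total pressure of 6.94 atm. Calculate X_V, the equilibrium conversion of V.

X = 0.677

Take 1 mol V as basis and let X be its fractional conversion, so ξ = X.
At extent ξ: n_V = 1 − X; n_U = X; n_R = X; n_I = 1.37 (inert).
Total moles n_T = 2.37 + X.
Mole fractions y_i = n_i/n_T; K = p_U p_R / (p_V) with p_i = y_i·P.
This yields a degree-2 equation in X; solving on (0,1), X = 0.677.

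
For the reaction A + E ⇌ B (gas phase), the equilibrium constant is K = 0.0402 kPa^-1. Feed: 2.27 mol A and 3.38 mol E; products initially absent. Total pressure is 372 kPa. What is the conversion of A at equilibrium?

X = 0.853

Basis: 2.27 mol A initially; let X = conversion of A. Extent ξ = 2.27X.
At extent ξ: n_A = 2.27 − 2.27X; n_E = 3.38 − 2.27X; n_B = 2.27X.
Summing: n_T = 5.65 − 2.27X.
With p_i = (n_i/n_T)P, K = p_B / (p_A p_E).
This yields a degree-2 equation in X; solving on (0,1), X = 0.853.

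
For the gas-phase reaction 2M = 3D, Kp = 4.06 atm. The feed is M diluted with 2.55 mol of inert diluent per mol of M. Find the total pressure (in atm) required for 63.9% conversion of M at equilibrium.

P = 2.32 atm

Basis: 1 mol M initially; let X = conversion of M. Extent ξ = 0.5X.
Moles: n_M = 1 − X; n_D = 1.5X; n_I = 2.55 (inert).
Total moles n_T = 3.55 + 0.5X.
Kp = p_D^3 / (p_M^2) with p_i = (n_i/n_T)·P.
At X = 0.639: the mole-fraction product g(X) = Π y_i^ν_i = 1.746. Since Kp = g(X)·P^{1}, P = (Kp/g)^(1/1) = (4.06/1.746)^(1/1) = 2.32 atm.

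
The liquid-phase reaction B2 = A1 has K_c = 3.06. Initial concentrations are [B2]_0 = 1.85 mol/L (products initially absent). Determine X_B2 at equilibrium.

X = 0.754

Let X = conversion of B2; extent ξ = 1.85·X mol/L.
Concentrations: [B2] = 1.85 − 1.85X; [A1] = 1.85X.
K_c = [A1] / ([B2]).
Solving K_c = 3.06 for X ∈ (0,1): X = 0.754.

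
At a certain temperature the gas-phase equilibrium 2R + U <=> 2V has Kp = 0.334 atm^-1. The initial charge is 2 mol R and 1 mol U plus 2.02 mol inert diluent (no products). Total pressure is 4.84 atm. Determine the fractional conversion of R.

Let X = conversion of R (basis 2 mol R); extent of reaction ξ = X.
Mole table: n_R = 2 − 2X; n_U = 1 − X; n_V = 2X; n_I = 2.02 (inert).
n_T = Σnᵢ = 5.02 − X.
y_i = n_i/n_T, p_i = y_i·P. Kp = p_V^2 / (p_R^2 p_U).
Equating to 0.334 atm^-1 and solving on 0 < X < 1: X = 0.325.

X = 0.325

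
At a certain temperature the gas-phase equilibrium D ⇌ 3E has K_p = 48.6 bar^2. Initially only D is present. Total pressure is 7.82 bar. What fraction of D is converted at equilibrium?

X = 0.384

Let X = conversion of D (basis 1 mol D); extent of reaction ξ = X.
At extent ξ: n_D = 1 − X; n_E = 3X.
Summing: n_T = 1 + 2X.
y_i = n_i/n_T, p_i = y_i·P. K_p = p_E^3 / (p_D).
Substituting and setting equal to 48.6 bar^2 gives a polynomial in X; the root in (0,1) is X = 0.384.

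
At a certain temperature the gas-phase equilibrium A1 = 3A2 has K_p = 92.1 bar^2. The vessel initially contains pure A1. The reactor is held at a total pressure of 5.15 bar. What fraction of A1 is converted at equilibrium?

Take 1 mol A1 as basis and let X be its fractional conversion, so ξ = X.
Species balance: n_A1 = 1 − X; n_A2 = 3X.
n_T = Σnᵢ = 1 + 2X.
Mole fractions y_i = n_i/n_T; K_p = p_A2^3 / (p_A1) with p_i = y_i·P.
This yields a degree-3 equation in X; solving on (0,1), X = 0.625.

X = 0.625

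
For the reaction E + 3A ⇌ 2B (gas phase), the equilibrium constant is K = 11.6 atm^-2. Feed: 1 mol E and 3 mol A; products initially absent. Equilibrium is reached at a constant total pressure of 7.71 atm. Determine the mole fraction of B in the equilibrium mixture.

Take 1 mol E as basis and let X be its fractional conversion, so ξ = X.
At extent ξ: n_E = 1 − X; n_A = 3 − 3X; n_B = 2X.
n_T = Σnᵢ = 4 − 2X.
y_i = n_i/n_T, p_i = y_i·P. K = p_B^2 / (p_E p_A^3).
This yields a degree-4 equation in X; solving on (0,1), X = 0.831.
Then n_B = 1.66, n_T = 2.34, so y_B = 0.711.

y_B = 0.711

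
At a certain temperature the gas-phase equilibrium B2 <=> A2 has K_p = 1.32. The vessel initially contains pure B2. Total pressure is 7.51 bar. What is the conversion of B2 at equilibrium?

Let X = conversion of B2 (basis 1 mol B2); extent of reaction ξ = X.
Moles: n_B2 = 1 − X; n_A2 = X.
n_T stays at 1 (no change in mole number).
With p_i = (n_i/n_T)P, K_p = p_A2 / (p_B2).
Setting this equal to 1.32 and taking the physical root (0 < X < 1) gives X = 0.569.

X = 0.569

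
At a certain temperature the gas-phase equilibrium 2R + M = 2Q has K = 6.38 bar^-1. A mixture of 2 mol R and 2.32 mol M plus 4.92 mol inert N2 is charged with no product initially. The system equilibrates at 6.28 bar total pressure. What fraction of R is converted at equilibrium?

X = 0.732

Basis: 2 mol R initially; let X = conversion of R. Extent ξ = X.
At extent ξ: n_R = 2 − 2X; n_M = 2.32 − X; n_Q = 2X; n_I = 4.92 (inert).
n_T = Σnᵢ = 9.24 − X.
With p_i = (n_i/n_T)P, K = p_Q^2 / (p_R^2 p_M).
Substituting and setting equal to 6.38 bar^-1 gives a polynomial in X; the root in (0,1) is X = 0.732.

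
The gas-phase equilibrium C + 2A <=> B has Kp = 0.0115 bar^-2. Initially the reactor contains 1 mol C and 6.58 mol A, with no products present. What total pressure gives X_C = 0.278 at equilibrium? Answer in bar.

Basis: 1 mol C initially; let X = conversion of C. Extent ξ = X.
Moles: n_C = 1 − X; n_A = 6.58 − 2X; n_B = X.
n_T = Σnᵢ = 7.58 − 2X.
Kp = p_B / (p_C p_A^2) with p_i = (n_i/n_T)·P.
At X = 0.278: the mole-fraction product g(X) = Π y_i^ν_i = 0.5235. Since Kp = g(X)·P^{-2}, P = (g/Kp)^(1/2) = (0.5235/0.0115)^(1/2) = 6.75 bar.

P = 6.75 bar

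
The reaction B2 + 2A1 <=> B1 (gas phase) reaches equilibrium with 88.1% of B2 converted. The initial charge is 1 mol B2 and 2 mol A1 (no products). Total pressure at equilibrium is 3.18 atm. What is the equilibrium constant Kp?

Let X = conversion of B2 (basis 1 mol B2); extent of reaction ξ = X.
Mole table: n_B2 = 1 − X; n_A1 = 2 − 2X; n_B1 = X.
n_T = Σnᵢ = 3 − 2X.
At X = 0.881: n_B2 = 0.119, n_A1 = 0.238, n_B1 = 0.881, n_T = 1.24.
p_i = (n_i/n_T)·P. Kp = p_B1 / (p_B2 p_A1^2) = 19.8 atm^-2.

Kp = 19.8 atm^-2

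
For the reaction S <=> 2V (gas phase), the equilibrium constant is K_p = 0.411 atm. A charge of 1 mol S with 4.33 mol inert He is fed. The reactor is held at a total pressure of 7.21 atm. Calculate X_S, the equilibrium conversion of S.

Take 1 mol S as basis and let X be its fractional conversion, so ξ = X.
Mole table: n_S = 1 − X; n_V = 2X; n_I = 4.33 (inert).
Summing: n_T = 5.33 + X.
With p_i = (n_i/n_T)P, K_p = p_V^2 / (p_S).
This yields a degree-2 equation in X; solving on (0,1), X = 0.245.

X = 0.245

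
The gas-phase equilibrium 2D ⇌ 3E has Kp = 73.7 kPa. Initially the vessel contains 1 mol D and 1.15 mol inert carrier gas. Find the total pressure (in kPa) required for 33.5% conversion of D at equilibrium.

Let X = conversion of D (basis 1 mol D); extent of reaction ξ = 0.5X.
Moles: n_D = 1 − X; n_E = 1.5X; n_I = 1.15 (inert).
n_T = Σnᵢ = 2.15 + 0.5X.
Kp = p_E^3 / (p_D^2) with p_i = (n_i/n_T)·P.
At X = 0.335: the mole-fraction product g(X) = Π y_i^ν_i = 0.1238. Since Kp = g(X)·P^{1}, P = (Kp/g)^(1/1) = (73.7/0.1238)^(1/1) = 595 kPa.

P = 595 kPa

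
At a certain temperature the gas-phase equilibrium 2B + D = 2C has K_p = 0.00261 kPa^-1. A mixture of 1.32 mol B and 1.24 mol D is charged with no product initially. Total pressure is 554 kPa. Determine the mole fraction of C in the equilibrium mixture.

y_C = 0.254

Basis: 1.32 mol B initially; let X = conversion of B. Extent ξ = 0.66X.
Moles: n_B = 1.32 − 1.32X; n_D = 1.24 − 0.66X; n_C = 1.32X.
n_T = Σnᵢ = 2.56 − 0.66X.
y_i = n_i/n_T, p_i = y_i·P. K_p = p_C^2 / (p_B^2 p_D).
This yields a degree-3 equation in X; solving on (0,1), X = 0.438.
Then n_C = 0.578, n_T = 2.27, so y_C = 0.254.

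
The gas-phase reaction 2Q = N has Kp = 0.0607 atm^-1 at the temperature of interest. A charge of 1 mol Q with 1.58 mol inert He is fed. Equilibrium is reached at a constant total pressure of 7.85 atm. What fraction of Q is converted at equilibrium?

X = 0.229

Take 1 mol Q as basis and let X be its fractional conversion, so ξ = 0.5X.
Moles: n_Q = 1 − X; n_N = 0.5X; n_I = 1.58 (inert).
n_T = Σnᵢ = 2.58 − 0.5X.
Mole fractions y_i = n_i/n_T; Kp = p_N / (p_Q^2) with p_i = y_i·P.
Setting this equal to 0.0607 atm^-1 and taking the physical root (0 < X < 1) gives X = 0.229.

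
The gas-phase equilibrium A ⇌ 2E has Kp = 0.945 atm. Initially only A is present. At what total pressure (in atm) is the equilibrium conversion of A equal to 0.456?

P = 0.9 atm

Let X = conversion of A (basis 1 mol A); extent of reaction ξ = X.
Mole table: n_A = 1 − X; n_E = 2X.
Summing: n_T = 1 + X.
Kp = p_E^2 / (p_A) with p_i = (n_i/n_T)·P.
At X = 0.456: the mole-fraction product g(X) = Π y_i^ν_i = 1.05. Since Kp = g(X)·P^{1}, P = (Kp/g)^(1/1) = (0.945/1.05)^(1/1) = 0.9 atm.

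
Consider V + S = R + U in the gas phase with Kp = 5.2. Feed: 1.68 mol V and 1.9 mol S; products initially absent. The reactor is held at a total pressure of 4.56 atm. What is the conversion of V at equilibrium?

Let X = conversion of V (basis 1.68 mol V); extent of reaction ξ = 1.68X.
Moles: n_V = 1.68 − 1.68X; n_S = 1.9 − 1.68X; n_R = 1.68X; n_U = 1.68X.
n_T stays at 3.58 (no change in mole number).
Mole fractions y_i = n_i/n_T; Kp = p_R p_U / (p_V p_S) with p_i = y_i·P.
Setting this equal to 5.2 and taking the physical root (0 < X < 1) gives X = 0.736.

X = 0.736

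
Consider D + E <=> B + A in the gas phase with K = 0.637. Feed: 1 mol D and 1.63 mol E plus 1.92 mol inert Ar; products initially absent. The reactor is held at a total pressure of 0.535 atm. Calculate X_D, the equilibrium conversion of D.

Take 1 mol D as basis and let X be its fractional conversion, so ξ = X.
Species balance: n_D = 1 − X; n_E = 1.63 − X; n_B = X; n_A = X; n_I = 1.92 (inert).
Since Δν = 0, n_T = 4.55 throughout.
With p_i = (n_i/n_T)P, K = p_B p_A / (p_D p_E).
This yields a degree-2 equation in X; solving on (0,1), X = 0.553.

X = 0.553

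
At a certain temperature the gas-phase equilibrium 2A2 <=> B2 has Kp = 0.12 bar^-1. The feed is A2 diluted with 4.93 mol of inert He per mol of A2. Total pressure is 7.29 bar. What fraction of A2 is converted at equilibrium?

X = 0.195

Let X = conversion of A2 (basis 1 mol A2); extent of reaction ξ = 0.5X.
Species balance: n_A2 = 1 − X; n_B2 = 0.5X; n_I = 4.93 (inert).
Summing: n_T = 5.93 − 0.5X.
y_i = n_i/n_T, p_i = y_i·P. Kp = p_B2 / (p_A2^2).
Setting this equal to 0.12 bar^-1 and taking the physical root (0 < X < 1) gives X = 0.195.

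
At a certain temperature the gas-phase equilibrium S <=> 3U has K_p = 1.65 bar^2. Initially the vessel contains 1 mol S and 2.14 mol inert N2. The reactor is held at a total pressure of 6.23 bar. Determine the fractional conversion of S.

X = 0.250

Basis: 1 mol S initially; let X = conversion of S. Extent ξ = X.
Moles: n_S = 1 − X; n_U = 3X; n_I = 2.14 (inert).
n_T = Σnᵢ = 3.14 + 2X.
Mole fractions y_i = n_i/n_T; K_p = p_U^3 / (p_S) with p_i = y_i·P.
Setting this equal to 1.65 bar^2 and taking the physical root (0 < X < 1) gives X = 0.250.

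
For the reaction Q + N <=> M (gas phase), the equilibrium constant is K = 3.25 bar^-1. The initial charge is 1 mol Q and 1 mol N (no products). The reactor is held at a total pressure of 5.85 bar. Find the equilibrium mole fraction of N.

y_N = 0.183

Take 1 mol Q as basis and let X be its fractional conversion, so ξ = X.
At extent ξ: n_Q = 1 − X; n_N = 1 − X; n_M = X.
Summing: n_T = 2 − X.
y_i = n_i/n_T, p_i = y_i·P. K = p_M / (p_Q p_N).
Equating to 3.25 bar^-1 and solving on 0 < X < 1: X = 0.776.
Then n_N = 0.224, n_T = 1.22, so y_N = 0.183.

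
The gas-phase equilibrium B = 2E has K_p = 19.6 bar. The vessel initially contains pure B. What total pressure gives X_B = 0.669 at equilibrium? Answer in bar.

P = 6.05 bar

Let X = conversion of B (basis 1 mol B); extent of reaction ξ = X.
At extent ξ: n_B = 1 − X; n_E = 2X.
n_T = Σnᵢ = 1 + X.
K_p = p_E^2 / (p_B) with p_i = (n_i/n_T)·P.
At X = 0.669: the mole-fraction product g(X) = Π y_i^ν_i = 3.241. Since K_p = g(X)·P^{1}, P = (K_p/g)^(1/1) = (19.6/3.241)^(1/1) = 6.05 bar.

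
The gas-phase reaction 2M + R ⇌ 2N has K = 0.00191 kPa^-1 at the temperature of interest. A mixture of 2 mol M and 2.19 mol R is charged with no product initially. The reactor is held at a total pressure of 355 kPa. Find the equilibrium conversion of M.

Take 2 mol M as basis and let X be its fractional conversion, so ξ = X.
At extent ξ: n_M = 2 − 2X; n_R = 2.19 − X; n_N = 2X.
n_T = Σnᵢ = 4.19 − X.
With p_i = (n_i/n_T)P, K = p_N^2 / (p_M^2 p_R).
Setting this equal to 0.00191 kPa^-1 and taking the physical root (0 < X < 1) gives X = 0.363.

X = 0.363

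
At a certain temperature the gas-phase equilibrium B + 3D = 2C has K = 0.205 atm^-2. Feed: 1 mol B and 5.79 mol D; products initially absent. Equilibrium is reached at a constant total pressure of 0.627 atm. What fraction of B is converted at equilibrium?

X = 0.227

Basis: 1 mol B initially; let X = conversion of B. Extent ξ = X.
Moles: n_B = 1 − X; n_D = 5.79 − 3X; n_C = 2X.
Summing: n_T = 6.79 − 2X.
With p_i = (n_i/n_T)P, K = p_C^2 / (p_B p_D^3).
This yields a degree-4 equation in X; solving on (0,1), X = 0.227.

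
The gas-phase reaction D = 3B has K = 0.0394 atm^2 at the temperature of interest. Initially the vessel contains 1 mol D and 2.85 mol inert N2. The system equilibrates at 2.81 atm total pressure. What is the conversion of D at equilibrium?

Take 1 mol D as basis and let X be its fractional conversion, so ξ = X.
At extent ξ: n_D = 1 − X; n_B = 3X; n_I = 2.85 (inert).
Total moles n_T = 3.85 + 2X.
With p_i = (n_i/n_T)P, K = p_B^3 / (p_D).
This yields a degree-3 equation in X; solving on (0,1), X = 0.139.

X = 0.139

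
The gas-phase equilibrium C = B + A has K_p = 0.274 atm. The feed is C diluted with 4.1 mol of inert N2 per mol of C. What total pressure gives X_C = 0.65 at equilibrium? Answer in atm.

P = 1.31 atm

Basis: 1 mol C initially; let X = conversion of C. Extent ξ = X.
Species balance: n_C = 1 − X; n_B = X; n_A = X; n_I = 4.1 (inert).
Total moles n_T = 5.1 + X.
K_p = p_B p_A / (p_C) with p_i = (n_i/n_T)·P.
At X = 0.65: the mole-fraction product g(X) = Π y_i^ν_i = 0.2099. Since K_p = g(X)·P^{1}, P = (K_p/g)^(1/1) = (0.274/0.2099)^(1/1) = 1.31 atm.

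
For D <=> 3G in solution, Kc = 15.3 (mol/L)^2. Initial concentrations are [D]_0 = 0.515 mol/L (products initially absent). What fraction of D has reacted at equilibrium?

Let X = conversion of D; extent ξ = 0.515·X mol/L.
Concentrations: [D] = 0.515 − 0.515X; [G] = 1.54X.
Kc = [G]^3 / ([D]).
Setting equal to 15.3 and solving for X on (0,1) gives X = 0.779.

X = 0.779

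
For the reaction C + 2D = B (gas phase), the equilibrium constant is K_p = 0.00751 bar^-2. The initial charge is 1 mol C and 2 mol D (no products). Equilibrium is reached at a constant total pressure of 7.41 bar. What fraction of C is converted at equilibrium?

Let X = conversion of C (basis 1 mol C); extent of reaction ξ = X.
Mole table: n_C = 1 − X; n_D = 2 − 2X; n_B = X.
Summing: n_T = 3 − 2X.
With p_i = (n_i/n_T)P, K_p = p_B / (p_C p_D^2).
This yields a degree-3 equation in X; solving on (0,1), X = 0.141.

X = 0.141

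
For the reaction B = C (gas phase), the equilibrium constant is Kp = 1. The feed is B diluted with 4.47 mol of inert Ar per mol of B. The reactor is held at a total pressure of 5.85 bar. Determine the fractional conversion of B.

X = 0.500

Let X = conversion of B (basis 1 mol B); extent of reaction ξ = X.
Species balance: n_B = 1 − X; n_C = X; n_I = 4.47 (inert).
Since Δν = 0, n_T = 5.47 throughout.
y_i = n_i/n_T, p_i = y_i·P. Kp = p_C / (p_B).
Equating to 1 and solving on 0 < X < 1: X = 0.500.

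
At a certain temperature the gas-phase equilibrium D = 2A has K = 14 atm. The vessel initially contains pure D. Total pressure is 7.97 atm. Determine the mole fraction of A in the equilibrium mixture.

Take 1 mol D as basis and let X be its fractional conversion, so ξ = X.
Species balance: n_D = 1 − X; n_A = 2X.
Summing: n_T = 1 + X.
Mole fractions y_i = n_i/n_T; K = p_A^2 / (p_D) with p_i = y_i·P.
Equating to 14 atm and solving on 0 < X < 1: X = 0.552.
Then n_A = 1.1, n_T = 1.55, so y_A = 0.712.

y_A = 0.712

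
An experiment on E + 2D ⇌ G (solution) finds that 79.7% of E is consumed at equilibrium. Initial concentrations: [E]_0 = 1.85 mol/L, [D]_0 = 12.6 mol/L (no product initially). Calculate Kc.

Kc = 0.0422 (mol/L)^-2

Let X = conversion of E.
Concentrations: [E] = 1.85 − 1.85X; [D] = 12.6 − 3.7X; [G] = 1.85X.
At X = 0.797: [E] = 0.376, [D] = 9.65, [G] = 1.47.
Kc = [G] / ([E] [D]^2) = 0.0422 (mol/L)^-2.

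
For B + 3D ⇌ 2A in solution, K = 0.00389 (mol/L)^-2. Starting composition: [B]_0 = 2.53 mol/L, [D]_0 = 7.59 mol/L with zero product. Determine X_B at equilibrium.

X = 0.238

Let X = conversion of B; extent ξ = 2.53·X mol/L.
Concentrations: [B] = 2.53 − 2.53X; [D] = 7.59 − 7.59X; [A] = 5.06X.
K = [A]^2 / ([B] [D]^3).
Equating to 0.00389 (mol/L)^-2: the physical root is X = 0.238.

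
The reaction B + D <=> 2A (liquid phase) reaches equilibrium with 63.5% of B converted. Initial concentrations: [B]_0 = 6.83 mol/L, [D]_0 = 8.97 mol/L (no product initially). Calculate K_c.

Let X = conversion of B.
Concentrations: [B] = 6.83 − 6.83X; [D] = 8.97 − 6.83X; [A] = 13.7X.
At X = 0.635: [B] = 2.49, [D] = 4.63, [A] = 8.67.
K_c = [A]^2 / ([B] [D]) = 6.51.

K_c = 6.51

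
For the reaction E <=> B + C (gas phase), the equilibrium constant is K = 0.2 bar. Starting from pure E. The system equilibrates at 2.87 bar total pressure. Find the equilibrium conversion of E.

Basis: 1 mol E initially; let X = conversion of E. Extent ξ = X.
Species balance: n_E = 1 − X; n_B = X; n_C = X.
Summing: n_T = 1 + X.
y_i = n_i/n_T, p_i = y_i·P. K = p_B p_C / (p_E).
Substituting and setting equal to 0.2 bar gives a polynomial in X; the root in (0,1) is X = 0.255.

X = 0.255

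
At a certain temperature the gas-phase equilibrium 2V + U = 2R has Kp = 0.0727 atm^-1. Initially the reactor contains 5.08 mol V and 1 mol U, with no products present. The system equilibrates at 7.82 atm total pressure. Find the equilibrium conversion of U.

X = 0.476

Basis: 1 mol U initially; let X = conversion of U. Extent ξ = X.
Moles: n_V = 5.08 − 2X; n_U = 1 − X; n_R = 2X.
Total moles n_T = 6.08 − X.
With p_i = (n_i/n_T)P, Kp = p_R^2 / (p_V^2 p_U).
Setting this equal to 0.0727 atm^-1 and taking the physical root (0 < X < 1) gives X = 0.476.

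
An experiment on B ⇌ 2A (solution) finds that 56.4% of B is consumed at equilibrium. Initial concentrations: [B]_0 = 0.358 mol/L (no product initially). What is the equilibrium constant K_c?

K_c = 1.04 mol/L

Let X = conversion of B.
Concentrations: [B] = 0.358 − 0.358X; [A] = 0.716X.
At X = 0.564: [B] = 0.156, [A] = 0.404.
K_c = [A]^2 / ([B]) = 1.04 mol/L.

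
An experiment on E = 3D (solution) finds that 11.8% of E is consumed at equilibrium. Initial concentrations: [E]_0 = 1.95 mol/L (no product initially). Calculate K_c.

K_c = 0.191 (mol/L)^2

Let X = conversion of E.
Concentrations: [E] = 1.95 − 1.95X; [D] = 5.85X.
At X = 0.118: [E] = 1.72, [D] = 0.69.
K_c = [D]^3 / ([E]) = 0.191 (mol/L)^2.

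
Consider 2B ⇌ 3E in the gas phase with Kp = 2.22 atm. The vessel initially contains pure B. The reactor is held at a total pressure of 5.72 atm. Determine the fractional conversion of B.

Take 1 mol B as basis and let X be its fractional conversion, so ξ = 0.5X.
At extent ξ: n_B = 1 − X; n_E = 1.5X.
n_T = Σnᵢ = 1 + 0.5X.
y_i = n_i/n_T, p_i = y_i·P. Kp = p_E^3 / (p_B^2).
Substituting and setting equal to 2.22 atm gives a polynomial in X; the root in (0,1) is X = 0.376.

X = 0.376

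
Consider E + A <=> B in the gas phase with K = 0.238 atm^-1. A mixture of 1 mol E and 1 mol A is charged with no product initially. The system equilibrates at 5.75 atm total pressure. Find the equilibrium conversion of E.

Let X = conversion of E (basis 1 mol E); extent of reaction ξ = X.
At extent ξ: n_E = 1 − X; n_A = 1 − X; n_B = X.
n_T = Σnᵢ = 2 − X.
y_i = n_i/n_T, p_i = y_i·P. K = p_B / (p_E p_A).
This yields a degree-2 equation in X; solving on (0,1), X = 0.350.

X = 0.350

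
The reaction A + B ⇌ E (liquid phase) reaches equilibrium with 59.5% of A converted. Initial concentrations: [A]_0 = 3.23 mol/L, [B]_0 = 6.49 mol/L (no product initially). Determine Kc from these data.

Let X = conversion of A.
Concentrations: [A] = 3.23 − 3.23X; [B] = 6.49 − 3.23X; [E] = 3.23X.
At X = 0.595: [A] = 1.31, [B] = 4.57, [E] = 1.92.
Kc = [E] / ([A] [B]) = 0.322 L/mol.

Kc = 0.322 L/mol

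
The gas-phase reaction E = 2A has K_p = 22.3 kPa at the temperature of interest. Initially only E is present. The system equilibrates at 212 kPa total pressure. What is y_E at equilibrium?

y_E = 0.724

Take 1 mol E as basis and let X be its fractional conversion, so ξ = X.
Mole table: n_E = 1 − X; n_A = 2X.
Summing: n_T = 1 + X.
With p_i = (n_i/n_T)P, K_p = p_A^2 / (p_E).
Equating to 22.3 kPa and solving on 0 < X < 1: X = 0.160.
Then n_E = 0.84, n_T = 1.16, so y_E = 0.724.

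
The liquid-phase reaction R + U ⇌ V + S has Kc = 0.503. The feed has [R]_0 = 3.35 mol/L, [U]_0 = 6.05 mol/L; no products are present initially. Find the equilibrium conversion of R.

X = 0.541

Let X = conversion of R; extent ξ = 3.35·X mol/L.
Concentrations: [R] = 3.35 − 3.35X; [U] = 6.05 − 3.35X; [V] = 3.35X; [S] = 3.35X.
Kc = [V] [S] / ([R] [U]).
Setting equal to 0.503 and solving for X on (0,1) gives X = 0.541.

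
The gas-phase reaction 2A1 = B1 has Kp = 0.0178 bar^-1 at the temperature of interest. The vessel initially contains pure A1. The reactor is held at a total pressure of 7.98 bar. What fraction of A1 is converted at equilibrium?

X = 0.201

Take 1 mol A1 as basis and let X be its fractional conversion, so ξ = 0.5X.
Mole table: n_A1 = 1 − X; n_B1 = 0.5X.
n_T = Σnᵢ = 1 − 0.5X.
Mole fractions y_i = n_i/n_T; Kp = p_B1 / (p_A1^2) with p_i = y_i·P.
Substituting and setting equal to 0.0178 bar^-1 gives a polynomial in X; the root in (0,1) is X = 0.201.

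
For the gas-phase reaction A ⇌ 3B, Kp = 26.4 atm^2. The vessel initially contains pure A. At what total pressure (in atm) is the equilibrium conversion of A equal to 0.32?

P = 7.39 atm

Basis: 1 mol A initially; let X = conversion of A. Extent ξ = X.
Moles: n_A = 1 − X; n_B = 3X.
n_T = Σnᵢ = 1 + 2X.
Kp = p_B^3 / (p_A) with p_i = (n_i/n_T)·P.
At X = 0.32: the mole-fraction product g(X) = Π y_i^ν_i = 0.4837. Since Kp = g(X)·P^{2}, P = (Kp/g)^(1/2) = (26.4/0.4837)^(1/2) = 7.39 atm.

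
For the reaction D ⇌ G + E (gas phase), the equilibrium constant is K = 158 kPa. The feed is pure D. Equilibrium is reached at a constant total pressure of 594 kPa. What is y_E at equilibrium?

y_E = 0.314

Take 1 mol D as basis and let X be its fractional conversion, so ξ = X.
Mole table: n_D = 1 − X; n_G = X; n_E = X.
n_T = Σnᵢ = 1 + X.
With p_i = (n_i/n_T)P, K = p_G p_E / (p_D).
Equating to 158 kPa and solving on 0 < X < 1: X = 0.458.
Then n_E = 0.458, n_T = 1.46, so y_E = 0.314.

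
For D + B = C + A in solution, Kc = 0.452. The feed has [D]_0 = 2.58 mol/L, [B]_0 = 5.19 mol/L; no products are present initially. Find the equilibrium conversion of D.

Let X = conversion of D; extent ξ = 2.58·X mol/L.
Concentrations: [D] = 2.58 − 2.58X; [B] = 5.19 − 2.58X; [C] = 2.58X; [A] = 2.58X.
Kc = [C] [A] / ([D] [B]).
This equals 0.452 at X = 0.547 (the root in 0 < X < 1).

X = 0.547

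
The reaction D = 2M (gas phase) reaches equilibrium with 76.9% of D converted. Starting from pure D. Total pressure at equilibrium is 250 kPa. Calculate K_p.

K_p = 1.45e+03 kPa

Basis: 1 mol D initially; let X = conversion of D. Extent ξ = X.
Moles: n_D = 1 − X; n_M = 2X.
Summing: n_T = 1 + X.
At X = 0.769: n_D = 0.231, n_M = 1.54, n_T = 1.77.
p_i = (n_i/n_T)·P. K_p = p_M^2 / (p_D) = 1.45e+03 kPa.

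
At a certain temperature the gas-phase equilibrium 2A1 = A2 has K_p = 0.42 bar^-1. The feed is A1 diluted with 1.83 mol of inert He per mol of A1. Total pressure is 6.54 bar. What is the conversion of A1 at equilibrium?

X = 0.511

Take 1 mol A1 as basis and let X be its fractional conversion, so ξ = 0.5X.
At extent ξ: n_A1 = 1 − X; n_A2 = 0.5X; n_I = 1.83 (inert).
Total moles n_T = 2.83 − 0.5X.
With p_i = (n_i/n_T)P, K_p = p_A2 / (p_A1^2).
Substituting and setting equal to 0.42 bar^-1 gives a polynomial in X; the root in (0,1) is X = 0.511.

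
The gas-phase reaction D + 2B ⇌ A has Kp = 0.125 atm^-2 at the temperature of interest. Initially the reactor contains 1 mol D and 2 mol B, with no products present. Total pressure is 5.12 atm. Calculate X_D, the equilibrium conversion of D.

X = 0.466

Basis: 1 mol D initially; let X = conversion of D. Extent ξ = X.
Mole table: n_D = 1 − X; n_B = 2 − 2X; n_A = X.
n_T = Σnᵢ = 3 − 2X.
Mole fractions y_i = n_i/n_T; Kp = p_A / (p_D p_B^2) with p_i = y_i·P.
Equating to 0.125 atm^-2 and solving on 0 < X < 1: X = 0.466.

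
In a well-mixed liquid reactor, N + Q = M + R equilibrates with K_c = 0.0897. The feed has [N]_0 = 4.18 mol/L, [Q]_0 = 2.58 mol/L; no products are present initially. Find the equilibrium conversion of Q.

Let X = conversion of Q; extent ξ = 2.58·X mol/L.
Concentrations: [N] = 4.18 − 2.58X; [Q] = 2.58 − 2.58X; [M] = 2.58X; [R] = 2.58X.
K_c = [M] [R] / ([N] [Q]).
This equals 0.0897 at X = 0.291 (the root in 0 < X < 1).

X = 0.291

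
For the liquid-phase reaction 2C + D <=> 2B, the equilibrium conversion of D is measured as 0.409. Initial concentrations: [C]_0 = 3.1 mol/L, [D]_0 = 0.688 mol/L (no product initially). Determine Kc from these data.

Kc = 0.121 L/mol

Let X = conversion of D.
Concentrations: [C] = 3.1 − 1.38X; [D] = 0.688 − 0.688X; [B] = 1.38X.
At X = 0.409: [C] = 2.54, [D] = 0.407, [B] = 0.563.
Kc = [B]^2 / ([C]^2 [D]) = 0.121 L/mol.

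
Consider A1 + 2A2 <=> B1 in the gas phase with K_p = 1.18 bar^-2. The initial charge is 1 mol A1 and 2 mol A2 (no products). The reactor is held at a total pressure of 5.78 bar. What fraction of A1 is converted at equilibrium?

X = 0.783

Basis: 1 mol A1 initially; let X = conversion of A1. Extent ξ = X.
Moles: n_A1 = 1 − X; n_A2 = 2 − 2X; n_B1 = X.
Total moles n_T = 3 − 2X.
Mole fractions y_i = n_i/n_T; K_p = p_B1 / (p_A1 p_A2^2) with p_i = y_i·P.
This yields a degree-3 equation in X; solving on (0,1), X = 0.783.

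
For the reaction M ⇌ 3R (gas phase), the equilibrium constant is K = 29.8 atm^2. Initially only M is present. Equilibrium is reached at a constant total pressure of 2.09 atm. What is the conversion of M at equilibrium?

X = 0.740

Take 1 mol M as basis and let X be its fractional conversion, so ξ = X.
Moles: n_M = 1 − X; n_R = 3X.
Total moles n_T = 1 + 2X.
y_i = n_i/n_T, p_i = y_i·P. K = p_R^3 / (p_M).
Equating to 29.8 atm^2 and solving on 0 < X < 1: X = 0.740.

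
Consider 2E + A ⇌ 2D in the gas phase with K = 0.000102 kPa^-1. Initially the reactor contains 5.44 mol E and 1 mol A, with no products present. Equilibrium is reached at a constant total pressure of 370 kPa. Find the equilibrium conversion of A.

X = 0.179

Basis: 1 mol A initially; let X = conversion of A. Extent ξ = X.
Mole table: n_E = 5.44 − 2X; n_A = 1 − X; n_D = 2X.
n_T = Σnᵢ = 6.44 − X.
With p_i = (n_i/n_T)P, K = p_D^2 / (p_E^2 p_A).
Substituting and setting equal to 0.000102 kPa^-1 gives a polynomial in X; the root in (0,1) is X = 0.179.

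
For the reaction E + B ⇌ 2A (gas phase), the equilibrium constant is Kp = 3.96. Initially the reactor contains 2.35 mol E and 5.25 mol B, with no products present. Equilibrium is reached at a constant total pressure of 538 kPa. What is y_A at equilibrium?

Let X = conversion of E (basis 2.35 mol E); extent of reaction ξ = 2.35X.
At extent ξ: n_E = 2.35 − 2.35X; n_B = 5.25 − 2.35X; n_A = 4.7X.
Since Δν = 0, n_T = 7.6 throughout.
Mole fractions y_i = n_i/n_T; Kp = p_A^2 / (p_E p_B) with p_i = y_i·P.
Substituting and setting equal to 3.96 gives a polynomial in X; the root in (0,1) is X = 0.689.
Then n_A = 3.24, n_T = 7.6, so y_A = 0.426.

y_A = 0.426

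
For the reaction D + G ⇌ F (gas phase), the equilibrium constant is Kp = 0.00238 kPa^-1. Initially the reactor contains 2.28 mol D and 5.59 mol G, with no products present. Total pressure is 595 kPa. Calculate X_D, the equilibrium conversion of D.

Basis: 2.28 mol D initially; let X = conversion of D. Extent ξ = 2.28X.
Mole table: n_D = 2.28 − 2.28X; n_G = 5.59 − 2.28X; n_F = 2.28X.
Summing: n_T = 7.87 − 2.28X.
With p_i = (n_i/n_T)P, Kp = p_F / (p_D p_G).
This yields a degree-2 equation in X; solving on (0,1), X = 0.484.

X = 0.484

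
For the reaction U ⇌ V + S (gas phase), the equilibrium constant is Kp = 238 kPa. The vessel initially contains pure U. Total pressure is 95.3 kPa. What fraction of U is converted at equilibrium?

Basis: 1 mol U initially; let X = conversion of U. Extent ξ = X.
Mole table: n_U = 1 − X; n_V = X; n_S = X.
n_T = Σnᵢ = 1 + X.
Mole fractions y_i = n_i/n_T; Kp = p_V p_S / (p_U) with p_i = y_i·P.
Substituting and setting equal to 238 kPa gives a polynomial in X; the root in (0,1) is X = 0.845.

X = 0.845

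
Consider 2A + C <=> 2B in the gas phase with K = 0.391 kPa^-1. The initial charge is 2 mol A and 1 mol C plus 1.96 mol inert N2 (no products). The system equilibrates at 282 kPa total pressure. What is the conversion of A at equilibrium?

Let X = conversion of A (basis 2 mol A); extent of reaction ξ = X.
Mole table: n_A = 2 − 2X; n_C = 1 − X; n_B = 2X; n_I = 1.96 (inert).
n_T = Σnᵢ = 4.96 − X.
y_i = n_i/n_T, p_i = y_i·P. K = p_B^2 / (p_A^2 p_C).
This yields a degree-3 equation in X; solving on (0,1), X = 0.727.

X = 0.727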